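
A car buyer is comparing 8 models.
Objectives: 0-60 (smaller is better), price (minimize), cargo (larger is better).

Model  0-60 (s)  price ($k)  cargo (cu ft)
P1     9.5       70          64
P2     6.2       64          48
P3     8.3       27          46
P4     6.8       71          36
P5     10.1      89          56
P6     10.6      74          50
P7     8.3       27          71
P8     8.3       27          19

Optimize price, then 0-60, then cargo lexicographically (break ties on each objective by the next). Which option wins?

P7

First minimize price: best is 27, kept {P3, P7, P8}.
Then minimize 0-60: best is 8.3, kept {P3, P7, P8}.
Then maximize cargo: best is 71, kept {P7}.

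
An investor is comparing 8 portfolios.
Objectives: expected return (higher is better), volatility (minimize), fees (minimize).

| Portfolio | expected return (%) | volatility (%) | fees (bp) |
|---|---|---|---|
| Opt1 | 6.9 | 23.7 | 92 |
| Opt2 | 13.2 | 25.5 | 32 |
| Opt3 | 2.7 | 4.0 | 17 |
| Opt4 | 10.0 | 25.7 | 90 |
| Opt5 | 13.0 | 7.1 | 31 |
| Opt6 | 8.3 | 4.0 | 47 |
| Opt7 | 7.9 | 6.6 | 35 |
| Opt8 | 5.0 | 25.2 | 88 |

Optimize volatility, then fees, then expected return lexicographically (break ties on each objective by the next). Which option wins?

First minimize volatility: best is 4.0, kept {Opt3, Opt6}.
Then minimize fees: best is 17, kept {Opt3}.

Opt3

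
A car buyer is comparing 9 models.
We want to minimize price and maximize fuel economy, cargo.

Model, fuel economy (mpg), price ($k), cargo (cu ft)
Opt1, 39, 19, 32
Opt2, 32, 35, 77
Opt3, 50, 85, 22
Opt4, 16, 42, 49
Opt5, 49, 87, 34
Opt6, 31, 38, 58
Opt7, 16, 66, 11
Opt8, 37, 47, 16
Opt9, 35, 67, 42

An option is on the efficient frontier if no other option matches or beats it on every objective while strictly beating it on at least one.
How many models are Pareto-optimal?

5

Opt1: not dominated (best price).
Opt2: not dominated (best cargo).
Opt3: not dominated (best fuel economy).
Opt4: dominated by Opt2 (fuel economy 32≥16, price 35≤42, cargo 77≥49).
Opt5: not dominated.
Opt6: dominated by Opt2 (fuel economy 32≥31, price 35≤38, cargo 77≥58).
Opt7: dominated by Opt1 (fuel economy 39≥16, price 19≤66, cargo 32≥11).
Opt8: dominated by Opt1 (fuel economy 39≥37, price 19≤47, cargo 32≥16).
Opt9: not dominated.
Pareto-optimal: Opt1, Opt2, Opt3, Opt5, Opt9 → 5.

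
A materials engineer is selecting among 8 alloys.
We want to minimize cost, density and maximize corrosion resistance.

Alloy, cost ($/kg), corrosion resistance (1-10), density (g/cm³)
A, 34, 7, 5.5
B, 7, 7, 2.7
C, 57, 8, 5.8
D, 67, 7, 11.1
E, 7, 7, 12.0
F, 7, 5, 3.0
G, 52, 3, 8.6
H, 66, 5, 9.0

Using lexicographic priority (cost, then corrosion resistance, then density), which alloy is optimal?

B

First minimize cost: best is 7, kept {B, E, F}.
Then maximize corrosion resistance: best is 7, kept {B, E}.
Then minimize density: best is 2.7, kept {B}.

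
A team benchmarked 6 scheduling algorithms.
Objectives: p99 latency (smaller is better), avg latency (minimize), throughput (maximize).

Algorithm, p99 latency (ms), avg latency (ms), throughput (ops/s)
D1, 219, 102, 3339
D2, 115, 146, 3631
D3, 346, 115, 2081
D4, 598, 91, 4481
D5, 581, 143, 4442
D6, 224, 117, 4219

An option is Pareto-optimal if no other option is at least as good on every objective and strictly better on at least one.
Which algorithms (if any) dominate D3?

D1: p99 latency 219≤346, avg latency 102≤115, throughput 3339≥2081 — dominates D3.
Others (D2, D4, D5, D6) are each worse than D3 on at least one objective.

D1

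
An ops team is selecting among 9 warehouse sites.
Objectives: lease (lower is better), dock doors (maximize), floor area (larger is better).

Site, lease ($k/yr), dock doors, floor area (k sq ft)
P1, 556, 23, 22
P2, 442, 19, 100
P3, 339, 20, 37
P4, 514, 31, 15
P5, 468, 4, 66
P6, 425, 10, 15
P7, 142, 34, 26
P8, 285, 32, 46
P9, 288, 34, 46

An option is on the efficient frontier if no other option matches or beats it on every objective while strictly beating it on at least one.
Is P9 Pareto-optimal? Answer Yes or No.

P1: worse on lease (556 vs 288).
P2: worse on lease (442 vs 288).
P3: worse on lease (339 vs 288).
P4: worse on lease (514 vs 288).
P5: worse on lease (468 vs 288).
P6: worse on lease (425 vs 288).
P7: worse on floor area (26 vs 46).
P8: worse on dock doors (32 vs 34).
No option is at least as good as P9 on every objective and strictly better on one.

Yes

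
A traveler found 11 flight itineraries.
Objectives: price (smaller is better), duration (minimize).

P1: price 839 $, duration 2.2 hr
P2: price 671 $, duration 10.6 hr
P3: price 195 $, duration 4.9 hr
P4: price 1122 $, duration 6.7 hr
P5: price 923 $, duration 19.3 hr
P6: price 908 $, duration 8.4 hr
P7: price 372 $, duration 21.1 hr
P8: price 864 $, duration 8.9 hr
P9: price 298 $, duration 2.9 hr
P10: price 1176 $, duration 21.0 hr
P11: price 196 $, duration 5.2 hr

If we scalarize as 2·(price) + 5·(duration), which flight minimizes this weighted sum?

P1: 2·839 + 5·2.2 = 1689.0
P2: 2·671 + 5·10.6 = 1395.0
P3: 2·195 + 5·4.9 = 414.5
P4: 2·1122 + 5·6.7 = 2277.5
P5: 2·923 + 5·19.3 = 1942.5
P6: 2·908 + 5·8.4 = 1858.0
P7: 2·372 + 5·21.1 = 849.5
P8: 2·864 + 5·8.9 = 1772.5
P9: 2·298 + 5·2.9 = 610.5
P10: 2·1176 + 5·21.0 = 2457.0
P11: 2·196 + 5·5.2 = 418.0
Lowest: P3 at 414.5.

P3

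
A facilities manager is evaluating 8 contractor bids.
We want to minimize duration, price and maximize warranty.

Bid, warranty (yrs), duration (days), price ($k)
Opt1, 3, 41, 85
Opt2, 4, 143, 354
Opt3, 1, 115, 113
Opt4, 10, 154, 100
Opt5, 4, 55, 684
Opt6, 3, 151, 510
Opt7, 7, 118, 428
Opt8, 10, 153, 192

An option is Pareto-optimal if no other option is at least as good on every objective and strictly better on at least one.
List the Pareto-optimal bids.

Opt1: not dominated (best duration).
Opt2: not dominated.
Opt3: dominated by Opt1 (warranty 3≥1, duration 41≤115, price 85≤113).
Opt4: not dominated.
Opt5: not dominated.
Opt6: dominated by Opt1 (warranty 3≥3, duration 41≤151, price 85≤510).
Opt7: not dominated.
Opt8: not dominated.

Opt1, Opt2, Opt4, Opt5, Opt7, Opt8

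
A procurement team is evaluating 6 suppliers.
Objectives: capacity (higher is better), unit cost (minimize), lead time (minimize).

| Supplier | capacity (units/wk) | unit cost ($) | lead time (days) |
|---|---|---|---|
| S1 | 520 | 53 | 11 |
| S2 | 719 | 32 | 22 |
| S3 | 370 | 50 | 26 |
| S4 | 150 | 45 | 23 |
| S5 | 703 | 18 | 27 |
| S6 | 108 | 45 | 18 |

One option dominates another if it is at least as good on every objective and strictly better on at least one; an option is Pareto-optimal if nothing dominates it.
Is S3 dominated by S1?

No

S1 vs S3: S1 is worse on unit cost (53 vs 50), so it does not dominate S3.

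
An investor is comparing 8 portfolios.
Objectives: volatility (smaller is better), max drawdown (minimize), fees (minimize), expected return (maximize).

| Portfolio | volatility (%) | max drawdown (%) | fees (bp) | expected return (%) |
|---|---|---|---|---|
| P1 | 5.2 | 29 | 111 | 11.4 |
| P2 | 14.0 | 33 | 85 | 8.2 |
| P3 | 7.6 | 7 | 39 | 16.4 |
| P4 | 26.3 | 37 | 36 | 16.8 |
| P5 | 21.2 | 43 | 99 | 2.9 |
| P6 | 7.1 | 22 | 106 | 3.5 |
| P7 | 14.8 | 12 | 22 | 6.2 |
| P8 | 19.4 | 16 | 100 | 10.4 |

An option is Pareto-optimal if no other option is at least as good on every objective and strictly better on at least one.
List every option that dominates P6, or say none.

none

P1: worse on max drawdown (29 vs 22).
P2: worse on volatility (14.0 vs 7.1).
P3: worse on volatility (7.6 vs 7.1).
P4: worse on volatility (26.3 vs 7.1).
P5: worse on volatility (21.2 vs 7.1).
P7: worse on volatility (14.8 vs 7.1).
P8: worse on volatility (19.4 vs 7.1).
No option dominates P6.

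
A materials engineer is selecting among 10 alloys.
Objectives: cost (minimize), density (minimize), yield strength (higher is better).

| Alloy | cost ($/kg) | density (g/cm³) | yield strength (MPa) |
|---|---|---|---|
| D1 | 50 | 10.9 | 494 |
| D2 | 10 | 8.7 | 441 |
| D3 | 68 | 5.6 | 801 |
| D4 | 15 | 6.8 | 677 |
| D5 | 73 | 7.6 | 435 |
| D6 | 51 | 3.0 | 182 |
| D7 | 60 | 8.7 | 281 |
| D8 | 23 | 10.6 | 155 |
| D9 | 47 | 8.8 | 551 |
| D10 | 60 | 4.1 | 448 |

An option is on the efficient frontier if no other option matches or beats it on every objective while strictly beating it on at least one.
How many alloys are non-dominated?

D1: dominated by D4 (cost 15≤50, density 6.8≤10.9, yield strength 677≥494).
D2: not dominated (best cost).
D3: not dominated (best yield strength).
D4: not dominated.
D5: dominated by D3 (cost 68≤73, density 5.6≤7.6, yield strength 801≥435).
D6: not dominated (best density).
D7: dominated by D2 (cost 10≤60, density 8.7≤8.7, yield strength 441≥281).
D8: dominated by D2 (cost 10≤23, density 8.7≤10.6, yield strength 441≥155).
D9: dominated by D4 (cost 15≤47, density 6.8≤8.8, yield strength 677≥551).
D10: not dominated.
Pareto-optimal: D2, D3, D4, D6, D10 → 5.

5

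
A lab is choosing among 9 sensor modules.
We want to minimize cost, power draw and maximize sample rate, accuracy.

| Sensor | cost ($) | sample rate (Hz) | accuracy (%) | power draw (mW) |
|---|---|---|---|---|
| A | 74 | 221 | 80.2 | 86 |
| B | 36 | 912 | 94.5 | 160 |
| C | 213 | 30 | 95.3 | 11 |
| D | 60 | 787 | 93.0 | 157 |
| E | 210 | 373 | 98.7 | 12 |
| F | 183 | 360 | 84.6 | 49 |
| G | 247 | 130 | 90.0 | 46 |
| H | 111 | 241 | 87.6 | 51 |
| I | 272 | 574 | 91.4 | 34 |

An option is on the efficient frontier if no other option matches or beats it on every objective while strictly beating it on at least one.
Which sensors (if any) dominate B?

none

A: worse on cost (74 vs 36).
C: worse on cost (213 vs 36).
D: worse on cost (60 vs 36).
E: worse on cost (210 vs 36).
F: worse on cost (183 vs 36).
G: worse on cost (247 vs 36).
H: worse on cost (111 vs 36).
I: worse on cost (272 vs 36).
No option dominates B.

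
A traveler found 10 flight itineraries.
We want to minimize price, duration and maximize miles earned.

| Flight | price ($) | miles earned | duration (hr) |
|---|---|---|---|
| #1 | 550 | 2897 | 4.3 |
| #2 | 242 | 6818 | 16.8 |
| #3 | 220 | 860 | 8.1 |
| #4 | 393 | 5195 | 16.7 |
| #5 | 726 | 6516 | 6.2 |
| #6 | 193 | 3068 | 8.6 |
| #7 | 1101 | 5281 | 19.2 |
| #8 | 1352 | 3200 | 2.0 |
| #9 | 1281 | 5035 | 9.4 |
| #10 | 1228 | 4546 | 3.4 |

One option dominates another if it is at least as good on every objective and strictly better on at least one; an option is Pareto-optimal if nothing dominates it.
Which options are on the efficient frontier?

#1, #2, #3, #4, #5, #6, #8, #10

#1: not dominated.
#2: not dominated (best miles earned).
#3: not dominated.
#4: not dominated.
#5: not dominated.
#6: not dominated (best price).
#7: dominated by #2 (price 242≤1101, miles earned 6818≥5281, duration 16.8≤19.2).
#8: not dominated (best duration).
#9: dominated by #5 (price 726≤1281, miles earned 6516≥5035, duration 6.2≤9.4).
#10: not dominated.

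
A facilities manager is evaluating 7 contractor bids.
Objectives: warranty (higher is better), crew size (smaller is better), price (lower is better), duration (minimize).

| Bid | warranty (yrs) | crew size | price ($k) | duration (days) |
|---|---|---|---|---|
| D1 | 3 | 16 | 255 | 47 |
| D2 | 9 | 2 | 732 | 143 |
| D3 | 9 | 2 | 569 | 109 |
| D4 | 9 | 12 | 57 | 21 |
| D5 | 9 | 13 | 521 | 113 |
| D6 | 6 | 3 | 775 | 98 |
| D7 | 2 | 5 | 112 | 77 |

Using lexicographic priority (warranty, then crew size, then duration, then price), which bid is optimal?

First maximize warranty: best is 9, kept {D2, D3, D4, D5}.
Then minimize crew size: best is 2, kept {D2, D3}.
Then minimize duration: best is 109, kept {D3}.

D3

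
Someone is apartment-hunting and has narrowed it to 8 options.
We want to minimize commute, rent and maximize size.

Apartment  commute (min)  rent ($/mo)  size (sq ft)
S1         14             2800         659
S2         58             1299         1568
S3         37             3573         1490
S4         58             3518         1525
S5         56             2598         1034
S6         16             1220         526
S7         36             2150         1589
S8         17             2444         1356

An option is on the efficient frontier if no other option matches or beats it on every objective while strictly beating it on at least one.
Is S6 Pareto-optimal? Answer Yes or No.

S1: worse on rent (2800 vs 1220).
S2: worse on commute (58 vs 16).
S3: worse on commute (37 vs 16).
S4: worse on commute (58 vs 16).
S5: worse on commute (56 vs 16).
S7: worse on commute (36 vs 16).
S8: worse on commute (17 vs 16).
No option is at least as good as S6 on every objective and strictly better on one.

Yes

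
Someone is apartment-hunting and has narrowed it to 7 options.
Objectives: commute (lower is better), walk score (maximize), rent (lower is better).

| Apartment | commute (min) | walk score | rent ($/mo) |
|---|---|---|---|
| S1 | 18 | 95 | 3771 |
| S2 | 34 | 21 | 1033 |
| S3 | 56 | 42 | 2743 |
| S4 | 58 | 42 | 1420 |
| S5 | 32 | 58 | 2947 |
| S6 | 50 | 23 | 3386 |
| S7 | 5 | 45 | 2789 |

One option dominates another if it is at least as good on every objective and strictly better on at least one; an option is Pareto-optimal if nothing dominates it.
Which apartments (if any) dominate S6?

S5: commute 32≤50, walk score 58≥23, rent 2947≤3386 — dominates S6.
S7: commute 5≤50, walk score 45≥23, rent 2789≤3386 — dominates S6.
Others (S1, S2, S3, S4) are each worse than S6 on at least one objective.

S5, S7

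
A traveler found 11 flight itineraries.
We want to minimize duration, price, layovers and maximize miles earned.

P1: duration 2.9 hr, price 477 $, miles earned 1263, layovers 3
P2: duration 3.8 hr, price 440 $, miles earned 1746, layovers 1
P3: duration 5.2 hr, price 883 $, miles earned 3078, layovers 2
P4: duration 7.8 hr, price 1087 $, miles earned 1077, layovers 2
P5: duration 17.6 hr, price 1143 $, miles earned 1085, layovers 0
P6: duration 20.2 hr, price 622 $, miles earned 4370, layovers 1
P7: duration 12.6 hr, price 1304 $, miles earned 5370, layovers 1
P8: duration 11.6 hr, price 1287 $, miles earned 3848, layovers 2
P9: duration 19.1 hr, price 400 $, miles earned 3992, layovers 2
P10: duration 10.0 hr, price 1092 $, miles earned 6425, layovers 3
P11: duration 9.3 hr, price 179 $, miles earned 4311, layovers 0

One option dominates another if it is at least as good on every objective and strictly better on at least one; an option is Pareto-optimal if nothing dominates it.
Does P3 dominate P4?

P3 vs P4: duration 5.2≤7.8, price 883≤1087, miles earned 3078≥1077, layovers 2≤2 — P3 is at least as good on every objective with at least one strict improvement.

Yes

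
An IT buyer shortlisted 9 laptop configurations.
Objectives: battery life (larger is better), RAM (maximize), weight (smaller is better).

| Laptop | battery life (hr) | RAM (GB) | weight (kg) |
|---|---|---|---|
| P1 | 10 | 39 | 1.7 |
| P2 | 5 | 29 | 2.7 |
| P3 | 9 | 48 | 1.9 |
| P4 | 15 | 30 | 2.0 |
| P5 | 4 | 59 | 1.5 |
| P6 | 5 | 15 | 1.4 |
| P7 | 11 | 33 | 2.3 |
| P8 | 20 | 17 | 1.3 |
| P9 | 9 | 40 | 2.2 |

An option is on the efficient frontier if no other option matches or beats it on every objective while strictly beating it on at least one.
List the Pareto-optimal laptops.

P1, P3, P4, P5, P7, P8

P1: not dominated.
P2: dominated by P1 (battery life 10≥5, RAM 39≥29, weight 1.7≤2.7).
P3: not dominated.
P4: not dominated.
P5: not dominated (best RAM).
P6: dominated by P8 (battery life 20≥5, RAM 17≥15, weight 1.3≤1.4).
P7: not dominated.
P8: not dominated (best battery life).
P9: dominated by P3 (battery life 9≥9, RAM 48≥40, weight 1.9≤2.2).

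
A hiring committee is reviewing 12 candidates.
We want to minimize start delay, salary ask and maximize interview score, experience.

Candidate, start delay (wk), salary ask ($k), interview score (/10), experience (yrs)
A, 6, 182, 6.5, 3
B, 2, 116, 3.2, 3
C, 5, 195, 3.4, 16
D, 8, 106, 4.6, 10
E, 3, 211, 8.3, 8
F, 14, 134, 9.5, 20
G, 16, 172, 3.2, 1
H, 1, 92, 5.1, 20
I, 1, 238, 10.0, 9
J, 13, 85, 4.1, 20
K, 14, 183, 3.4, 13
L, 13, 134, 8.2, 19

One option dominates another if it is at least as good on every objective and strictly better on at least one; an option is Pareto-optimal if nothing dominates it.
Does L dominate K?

Yes

L vs K: start delay 13≤14, salary ask 134≤183, interview score 8.2≥3.4, experience 19≥13 — L is at least as good on every objective with at least one strict improvement.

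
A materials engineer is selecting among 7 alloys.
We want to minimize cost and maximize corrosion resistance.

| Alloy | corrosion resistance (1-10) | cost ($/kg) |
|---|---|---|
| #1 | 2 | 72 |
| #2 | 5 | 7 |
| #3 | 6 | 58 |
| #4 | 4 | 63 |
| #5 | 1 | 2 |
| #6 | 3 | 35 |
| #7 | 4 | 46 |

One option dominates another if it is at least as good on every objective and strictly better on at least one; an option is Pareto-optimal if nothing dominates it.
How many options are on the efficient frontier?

#1: dominated by #2 (corrosion resistance 5≥2, cost 7≤72).
#2: not dominated.
#3: not dominated (best corrosion resistance).
#4: dominated by #2 (corrosion resistance 5≥4, cost 7≤63).
#5: not dominated (best cost).
#6: dominated by #2 (corrosion resistance 5≥3, cost 7≤35).
#7: dominated by #2 (corrosion resistance 5≥4, cost 7≤46).
Pareto-optimal: #2, #3, #5 → 3.

3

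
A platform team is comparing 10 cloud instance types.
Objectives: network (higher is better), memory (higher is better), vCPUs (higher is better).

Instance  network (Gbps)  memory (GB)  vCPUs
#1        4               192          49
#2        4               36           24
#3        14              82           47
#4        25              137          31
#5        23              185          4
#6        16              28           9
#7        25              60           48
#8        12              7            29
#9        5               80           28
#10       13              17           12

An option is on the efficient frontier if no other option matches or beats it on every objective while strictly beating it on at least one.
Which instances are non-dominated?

#1: not dominated (best memory).
#2: dominated by #1 (network 4≥4, memory 192≥36, vCPUs 49≥24).
#3: not dominated.
#4: not dominated.
#5: not dominated.
#6: dominated by #4 (network 25≥16, memory 137≥28, vCPUs 31≥9).
#7: not dominated.
#8: dominated by #3 (network 14≥12, memory 82≥7, vCPUs 47≥29).
#9: dominated by #3 (network 14≥5, memory 82≥80, vCPUs 47≥28).
#10: dominated by #3 (network 14≥13, memory 82≥17, vCPUs 47≥12).

#1, #3, #4, #5, #7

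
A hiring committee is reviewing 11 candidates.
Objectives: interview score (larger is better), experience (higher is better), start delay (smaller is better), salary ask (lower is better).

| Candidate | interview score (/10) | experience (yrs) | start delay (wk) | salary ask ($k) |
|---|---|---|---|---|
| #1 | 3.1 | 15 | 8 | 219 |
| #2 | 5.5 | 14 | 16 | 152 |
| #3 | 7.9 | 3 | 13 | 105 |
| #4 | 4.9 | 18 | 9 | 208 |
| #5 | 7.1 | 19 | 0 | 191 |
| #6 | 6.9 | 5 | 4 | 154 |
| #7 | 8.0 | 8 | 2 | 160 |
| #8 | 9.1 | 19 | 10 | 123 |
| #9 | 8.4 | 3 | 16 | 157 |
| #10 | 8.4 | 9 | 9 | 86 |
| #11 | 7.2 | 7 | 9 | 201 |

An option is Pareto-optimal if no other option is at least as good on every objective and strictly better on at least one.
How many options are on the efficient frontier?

5

#1: dominated by #5 (interview score 7.1≥3.1, experience 19≥15, start delay 0≤8, salary ask 191≤219).
#2: dominated by #8 (interview score 9.1≥5.5, experience 19≥14, start delay 10≤16, salary ask 123≤152).
#3: dominated by #10 (interview score 8.4≥7.9, experience 9≥3, start delay 9≤13, salary ask 86≤105).
#4: dominated by #5 (interview score 7.1≥4.9, experience 19≥18, start delay 0≤9, salary ask 191≤208).
#5: not dominated (best start delay).
#6: not dominated.
#7: not dominated.
#8: not dominated (best interview score).
#9: dominated by #8 (interview score 9.1≥8.4, experience 19≥3, start delay 10≤16, salary ask 123≤157).
#10: not dominated (best salary ask).
#11: dominated by #7 (interview score 8.0≥7.2, experience 8≥7, start delay 2≤9, salary ask 160≤201).
Pareto-optimal: #5, #6, #7, #8, #10 → 5.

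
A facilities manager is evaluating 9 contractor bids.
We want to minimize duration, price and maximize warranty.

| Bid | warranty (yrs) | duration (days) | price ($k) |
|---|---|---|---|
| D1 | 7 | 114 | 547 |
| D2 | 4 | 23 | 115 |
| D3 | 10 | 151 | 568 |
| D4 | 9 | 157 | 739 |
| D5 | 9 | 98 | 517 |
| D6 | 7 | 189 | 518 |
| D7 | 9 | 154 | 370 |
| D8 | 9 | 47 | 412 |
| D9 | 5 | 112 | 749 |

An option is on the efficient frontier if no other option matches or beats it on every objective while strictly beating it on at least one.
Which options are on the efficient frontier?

D2, D3, D7, D8

D1: dominated by D5 (warranty 9≥7, duration 98≤114, price 517≤547).
D2: not dominated (best duration).
D3: not dominated (best warranty).
D4: dominated by D3 (warranty 10≥9, duration 151≤157, price 568≤739).
D5: dominated by D8 (warranty 9≥9, duration 47≤98, price 412≤517).
D6: dominated by D5 (warranty 9≥7, duration 98≤189, price 517≤518).
D7: not dominated.
D8: not dominated.
D9: dominated by D5 (warranty 9≥5, duration 98≤112, price 517≤749).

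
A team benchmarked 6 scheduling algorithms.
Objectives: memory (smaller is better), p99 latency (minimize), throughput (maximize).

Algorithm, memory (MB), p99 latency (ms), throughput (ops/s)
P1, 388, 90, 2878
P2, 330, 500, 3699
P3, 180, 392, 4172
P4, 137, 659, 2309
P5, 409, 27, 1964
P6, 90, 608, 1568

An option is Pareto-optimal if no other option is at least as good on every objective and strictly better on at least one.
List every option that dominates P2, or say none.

P3

P3: memory 180≤330, p99 latency 392≤500, throughput 4172≥3699 — dominates P2.
Others (P1, P4, P5, P6) are each worse than P2 on at least one objective.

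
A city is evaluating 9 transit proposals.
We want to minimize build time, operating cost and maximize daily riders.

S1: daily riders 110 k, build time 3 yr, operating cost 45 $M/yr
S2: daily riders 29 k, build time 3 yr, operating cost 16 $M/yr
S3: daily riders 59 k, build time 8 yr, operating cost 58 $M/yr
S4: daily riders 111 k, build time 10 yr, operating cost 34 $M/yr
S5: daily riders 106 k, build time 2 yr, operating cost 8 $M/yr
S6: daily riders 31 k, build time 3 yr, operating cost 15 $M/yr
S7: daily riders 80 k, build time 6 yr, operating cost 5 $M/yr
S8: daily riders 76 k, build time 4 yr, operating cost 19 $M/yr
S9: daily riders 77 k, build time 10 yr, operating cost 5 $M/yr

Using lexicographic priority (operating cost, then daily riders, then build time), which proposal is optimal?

First minimize operating cost: best is 5, kept {S7, S9}.
Then maximize daily riders: best is 80, kept {S7}.

S7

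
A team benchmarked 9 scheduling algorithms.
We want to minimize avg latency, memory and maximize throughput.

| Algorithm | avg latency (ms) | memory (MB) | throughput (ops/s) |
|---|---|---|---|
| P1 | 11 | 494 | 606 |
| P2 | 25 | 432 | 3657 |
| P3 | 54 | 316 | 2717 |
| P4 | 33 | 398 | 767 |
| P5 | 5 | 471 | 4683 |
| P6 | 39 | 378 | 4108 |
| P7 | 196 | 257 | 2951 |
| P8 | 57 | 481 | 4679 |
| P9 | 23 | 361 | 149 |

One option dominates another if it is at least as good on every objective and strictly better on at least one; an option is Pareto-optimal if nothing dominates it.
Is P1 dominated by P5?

P5 vs P1: avg latency 5≤11, memory 471≤494, throughput 4683≥606 — P5 is at least as good on every objective with at least one strict improvement.

Yes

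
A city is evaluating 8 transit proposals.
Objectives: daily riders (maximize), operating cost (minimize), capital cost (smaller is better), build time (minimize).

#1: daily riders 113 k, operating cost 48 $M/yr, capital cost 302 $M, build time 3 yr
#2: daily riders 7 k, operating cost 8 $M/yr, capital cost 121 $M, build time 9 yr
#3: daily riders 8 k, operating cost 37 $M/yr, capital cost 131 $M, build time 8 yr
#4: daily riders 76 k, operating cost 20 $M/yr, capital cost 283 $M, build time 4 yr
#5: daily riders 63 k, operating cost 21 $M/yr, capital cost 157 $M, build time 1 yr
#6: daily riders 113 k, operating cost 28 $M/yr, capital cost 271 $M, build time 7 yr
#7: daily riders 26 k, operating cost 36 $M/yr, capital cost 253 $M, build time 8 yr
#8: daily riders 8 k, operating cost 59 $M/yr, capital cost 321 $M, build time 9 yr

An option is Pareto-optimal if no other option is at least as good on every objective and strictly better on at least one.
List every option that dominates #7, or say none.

#5

#5: daily riders 63≥26, operating cost 21≤36, capital cost 157≤253, build time 1≤8 — dominates #7.
Others (#1, #2, #3, #4, #6, #8) are each worse than #7 on at least one objective.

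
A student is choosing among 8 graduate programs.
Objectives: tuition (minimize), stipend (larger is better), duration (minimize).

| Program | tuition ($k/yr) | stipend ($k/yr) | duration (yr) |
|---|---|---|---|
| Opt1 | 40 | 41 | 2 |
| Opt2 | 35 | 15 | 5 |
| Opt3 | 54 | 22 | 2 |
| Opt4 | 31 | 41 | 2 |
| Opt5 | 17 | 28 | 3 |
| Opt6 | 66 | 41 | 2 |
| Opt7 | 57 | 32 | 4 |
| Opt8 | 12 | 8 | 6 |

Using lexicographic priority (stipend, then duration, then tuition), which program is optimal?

Opt4

First maximize stipend: best is 41, kept {Opt1, Opt4, Opt6}.
Then minimize duration: best is 2, kept {Opt1, Opt4, Opt6}.
Then minimize tuition: best is 31, kept {Opt4}.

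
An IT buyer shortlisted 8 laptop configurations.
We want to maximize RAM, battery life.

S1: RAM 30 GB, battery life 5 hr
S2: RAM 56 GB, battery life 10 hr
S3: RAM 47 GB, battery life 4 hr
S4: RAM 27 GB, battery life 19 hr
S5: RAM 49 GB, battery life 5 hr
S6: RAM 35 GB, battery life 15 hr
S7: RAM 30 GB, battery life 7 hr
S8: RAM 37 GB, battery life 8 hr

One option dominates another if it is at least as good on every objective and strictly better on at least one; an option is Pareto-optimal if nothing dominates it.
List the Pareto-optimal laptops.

S1: dominated by S2 (RAM 56≥30, battery life 10≥5).
S2: not dominated (best RAM).
S3: dominated by S2 (RAM 56≥47, battery life 10≥4).
S4: not dominated (best battery life).
S5: dominated by S2 (RAM 56≥49, battery life 10≥5).
S6: not dominated.
S7: dominated by S2 (RAM 56≥30, battery life 10≥7).
S8: dominated by S2 (RAM 56≥37, battery life 10≥8).

S2, S4, S6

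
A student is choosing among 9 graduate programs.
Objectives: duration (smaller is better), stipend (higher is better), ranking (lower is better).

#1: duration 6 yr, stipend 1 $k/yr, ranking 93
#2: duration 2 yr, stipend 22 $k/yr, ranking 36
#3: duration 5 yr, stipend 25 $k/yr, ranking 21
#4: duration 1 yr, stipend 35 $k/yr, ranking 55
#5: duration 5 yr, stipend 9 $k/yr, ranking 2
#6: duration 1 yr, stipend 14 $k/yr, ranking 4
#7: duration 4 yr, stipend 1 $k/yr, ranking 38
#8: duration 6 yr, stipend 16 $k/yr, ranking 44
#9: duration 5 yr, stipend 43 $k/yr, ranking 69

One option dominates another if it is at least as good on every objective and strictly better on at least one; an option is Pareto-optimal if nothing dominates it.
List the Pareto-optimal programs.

#1: dominated by #2 (duration 2≤6, stipend 22≥1, ranking 36≤93).
#2: not dominated.
#3: not dominated.
#4: not dominated.
#5: not dominated (best ranking).
#6: not dominated.
#7: dominated by #2 (duration 2≤4, stipend 22≥1, ranking 36≤38).
#8: dominated by #2 (duration 2≤6, stipend 22≥16, ranking 36≤44).
#9: not dominated (best stipend).

#2, #3, #4, #5, #6, #9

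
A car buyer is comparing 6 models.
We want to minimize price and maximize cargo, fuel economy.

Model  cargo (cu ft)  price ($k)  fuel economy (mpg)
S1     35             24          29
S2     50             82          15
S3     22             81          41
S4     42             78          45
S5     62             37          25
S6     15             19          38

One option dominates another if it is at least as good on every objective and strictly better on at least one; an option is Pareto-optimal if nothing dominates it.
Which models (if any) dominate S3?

S4

S4: cargo 42≥22, price 78≤81, fuel economy 45≥41 — dominates S3.
Others (S1, S2, S5, S6) are each worse than S3 on at least one objective.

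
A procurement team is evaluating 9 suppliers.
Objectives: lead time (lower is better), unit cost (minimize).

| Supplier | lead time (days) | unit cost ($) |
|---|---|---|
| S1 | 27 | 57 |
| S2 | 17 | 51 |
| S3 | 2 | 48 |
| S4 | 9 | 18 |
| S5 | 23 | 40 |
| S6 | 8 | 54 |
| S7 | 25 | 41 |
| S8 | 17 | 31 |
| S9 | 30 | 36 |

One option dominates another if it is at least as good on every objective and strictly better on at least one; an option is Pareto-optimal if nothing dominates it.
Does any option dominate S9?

S4 vs S9: lead time 9≤30, unit cost 18≤36 — S4 is at least as good on every objective and strictly better on at least one, so S4 dominates S9.

Yes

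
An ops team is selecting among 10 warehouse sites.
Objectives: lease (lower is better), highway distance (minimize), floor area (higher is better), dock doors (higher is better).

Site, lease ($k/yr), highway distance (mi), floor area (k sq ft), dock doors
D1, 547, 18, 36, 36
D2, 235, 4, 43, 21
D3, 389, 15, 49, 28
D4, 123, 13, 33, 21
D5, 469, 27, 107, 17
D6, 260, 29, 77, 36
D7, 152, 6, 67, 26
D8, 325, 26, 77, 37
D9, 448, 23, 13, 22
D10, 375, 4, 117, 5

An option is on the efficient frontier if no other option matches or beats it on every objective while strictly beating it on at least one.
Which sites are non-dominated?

D1: not dominated.
D2: not dominated.
D3: not dominated.
D4: not dominated (best lease).
D5: not dominated.
D6: not dominated.
D7: not dominated.
D8: not dominated (best dock doors).
D9: dominated by D3 (lease 389≤448, highway distance 15≤23, floor area 49≥13, dock doors 28≥22).
D10: not dominated (best floor area).

D1, D2, D3, D4, D5, D6, D7, D8, D10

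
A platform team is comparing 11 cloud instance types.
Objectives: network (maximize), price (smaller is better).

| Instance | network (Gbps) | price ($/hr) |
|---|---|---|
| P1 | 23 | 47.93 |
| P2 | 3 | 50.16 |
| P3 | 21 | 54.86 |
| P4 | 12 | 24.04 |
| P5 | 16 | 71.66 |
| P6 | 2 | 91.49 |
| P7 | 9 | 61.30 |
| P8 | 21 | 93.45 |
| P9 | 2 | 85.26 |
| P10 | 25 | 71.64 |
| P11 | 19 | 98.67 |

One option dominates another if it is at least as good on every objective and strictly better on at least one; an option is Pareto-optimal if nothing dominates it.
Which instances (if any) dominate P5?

P1, P3, P10

P1: network 23≥16, price 47.93≤71.66 — dominates P5.
P3: network 21≥16, price 54.86≤71.66 — dominates P5.
P10: network 25≥16, price 71.64≤71.66 — dominates P5.
Others (P2, P4, P6, P7, P8, P9, P11) are each worse than P5 on at least one objective.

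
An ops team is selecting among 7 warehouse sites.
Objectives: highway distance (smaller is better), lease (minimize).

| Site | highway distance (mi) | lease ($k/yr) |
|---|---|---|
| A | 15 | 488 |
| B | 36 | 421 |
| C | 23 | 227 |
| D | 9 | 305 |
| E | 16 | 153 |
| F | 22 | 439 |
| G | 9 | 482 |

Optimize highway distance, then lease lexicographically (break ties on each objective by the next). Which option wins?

D

First minimize highway distance: best is 9, kept {D, G}.
Then minimize lease: best is 305, kept {D}.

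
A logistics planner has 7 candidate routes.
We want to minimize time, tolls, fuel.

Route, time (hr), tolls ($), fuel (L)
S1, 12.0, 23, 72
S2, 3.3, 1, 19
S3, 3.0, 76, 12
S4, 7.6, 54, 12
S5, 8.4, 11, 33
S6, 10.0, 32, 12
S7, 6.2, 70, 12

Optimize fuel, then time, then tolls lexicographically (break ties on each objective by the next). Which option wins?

S3

First minimize fuel: best is 12, kept {S3, S4, S6, S7}.
Then minimize time: best is 3.0, kept {S3}.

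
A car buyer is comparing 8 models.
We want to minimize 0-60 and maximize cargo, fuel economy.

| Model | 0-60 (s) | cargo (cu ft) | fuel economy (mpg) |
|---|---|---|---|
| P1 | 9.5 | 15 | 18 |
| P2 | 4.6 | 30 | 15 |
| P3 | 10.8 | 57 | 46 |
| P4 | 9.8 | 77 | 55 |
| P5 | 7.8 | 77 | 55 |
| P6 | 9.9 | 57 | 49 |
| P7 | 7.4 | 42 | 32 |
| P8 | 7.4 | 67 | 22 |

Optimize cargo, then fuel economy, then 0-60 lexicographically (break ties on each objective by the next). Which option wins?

First maximize cargo: best is 77, kept {P4, P5}.
Then maximize fuel economy: best is 55, kept {P4, P5}.
Then minimize 0-60: best is 7.8, kept {P5}.

P5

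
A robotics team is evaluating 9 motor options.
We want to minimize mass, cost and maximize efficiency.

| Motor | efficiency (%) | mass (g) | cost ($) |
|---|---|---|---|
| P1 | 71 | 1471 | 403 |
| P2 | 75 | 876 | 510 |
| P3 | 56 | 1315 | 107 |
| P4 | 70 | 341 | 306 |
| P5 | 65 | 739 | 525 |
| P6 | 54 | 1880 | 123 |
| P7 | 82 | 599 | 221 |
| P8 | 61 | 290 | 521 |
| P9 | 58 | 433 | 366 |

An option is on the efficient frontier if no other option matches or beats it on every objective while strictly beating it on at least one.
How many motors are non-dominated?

4

P1: dominated by P7 (efficiency 82≥71, mass 599≤1471, cost 221≤403).
P2: dominated by P7 (efficiency 82≥75, mass 599≤876, cost 221≤510).
P3: not dominated (best cost).
P4: not dominated.
P5: dominated by P4 (efficiency 70≥65, mass 341≤739, cost 306≤525).
P6: dominated by P3 (efficiency 56≥54, mass 1315≤1880, cost 107≤123).
P7: not dominated (best efficiency).
P8: not dominated (best mass).
P9: dominated by P4 (efficiency 70≥58, mass 341≤433, cost 306≤366).
Pareto-optimal: P3, P4, P7, P8 → 4.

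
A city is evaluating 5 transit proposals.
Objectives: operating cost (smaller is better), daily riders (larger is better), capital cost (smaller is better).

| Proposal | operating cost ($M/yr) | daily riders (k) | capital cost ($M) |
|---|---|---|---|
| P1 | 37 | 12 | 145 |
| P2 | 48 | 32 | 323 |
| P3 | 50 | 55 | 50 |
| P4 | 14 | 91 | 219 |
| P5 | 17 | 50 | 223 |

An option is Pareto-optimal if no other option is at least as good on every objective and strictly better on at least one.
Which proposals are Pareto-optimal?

P1: not dominated.
P2: dominated by P4 (operating cost 14≤48, daily riders 91≥32, capital cost 219≤323).
P3: not dominated (best capital cost).
P4: not dominated (best operating cost).
P5: dominated by P4 (operating cost 14≤17, daily riders 91≥50, capital cost 219≤223).

P1, P3, P4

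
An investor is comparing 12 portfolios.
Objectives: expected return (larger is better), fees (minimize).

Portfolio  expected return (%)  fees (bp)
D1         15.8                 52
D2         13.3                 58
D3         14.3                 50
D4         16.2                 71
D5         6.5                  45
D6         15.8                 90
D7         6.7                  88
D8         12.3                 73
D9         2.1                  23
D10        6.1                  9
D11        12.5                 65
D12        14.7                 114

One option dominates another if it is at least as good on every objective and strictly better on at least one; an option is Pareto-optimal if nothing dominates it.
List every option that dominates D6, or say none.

D1, D4

D1: expected return 15.8≥15.8, fees 52≤90 — dominates D6.
D4: expected return 16.2≥15.8, fees 71≤90 — dominates D6.
Others (D2, D3, D5, D7, D8, D9, D10, D11, D12) are each worse than D6 on at least one objective.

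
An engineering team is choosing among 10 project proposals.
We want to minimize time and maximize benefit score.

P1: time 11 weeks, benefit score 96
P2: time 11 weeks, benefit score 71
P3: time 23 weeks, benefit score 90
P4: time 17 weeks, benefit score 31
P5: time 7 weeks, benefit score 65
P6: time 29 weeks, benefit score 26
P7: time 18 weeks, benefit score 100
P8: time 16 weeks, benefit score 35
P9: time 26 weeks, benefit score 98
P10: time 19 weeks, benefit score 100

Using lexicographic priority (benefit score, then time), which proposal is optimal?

First maximize benefit score: best is 100, kept {P7, P10}.
Then minimize time: best is 18, kept {P7}.

P7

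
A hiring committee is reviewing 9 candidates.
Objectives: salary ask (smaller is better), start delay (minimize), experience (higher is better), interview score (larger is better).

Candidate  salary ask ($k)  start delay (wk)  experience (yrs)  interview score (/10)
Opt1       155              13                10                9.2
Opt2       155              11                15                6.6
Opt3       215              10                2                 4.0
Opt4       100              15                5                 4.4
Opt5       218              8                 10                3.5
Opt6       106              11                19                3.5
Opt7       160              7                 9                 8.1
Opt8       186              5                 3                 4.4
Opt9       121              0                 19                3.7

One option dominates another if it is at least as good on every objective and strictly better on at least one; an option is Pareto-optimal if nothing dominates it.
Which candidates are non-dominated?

Opt1, Opt2, Opt4, Opt6, Opt7, Opt8, Opt9

Opt1: not dominated (best interview score).
Opt2: not dominated.
Opt3: dominated by Opt7 (salary ask 160≤215, start delay 7≤10, experience 9≥2, interview score 8.1≥4.0).
Opt4: not dominated (best salary ask).
Opt5: dominated by Opt9 (salary ask 121≤218, start delay 0≤8, experience 19≥10, interview score 3.7≥3.5).
Opt6: not dominated.
Opt7: not dominated.
Opt8: not dominated.
Opt9: not dominated (best start delay).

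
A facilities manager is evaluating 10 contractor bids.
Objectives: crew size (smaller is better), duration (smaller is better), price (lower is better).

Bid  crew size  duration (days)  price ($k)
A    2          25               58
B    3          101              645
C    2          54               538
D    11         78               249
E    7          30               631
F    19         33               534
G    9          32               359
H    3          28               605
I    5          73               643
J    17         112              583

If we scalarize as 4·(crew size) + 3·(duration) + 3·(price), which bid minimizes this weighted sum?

A

A: 4·2 + 3·25 + 3·58 = 257
B: 4·3 + 3·101 + 3·645 = 2250
C: 4·2 + 3·54 + 3·538 = 1784
D: 4·11 + 3·78 + 3·249 = 1025
E: 4·7 + 3·30 + 3·631 = 2011
F: 4·19 + 3·33 + 3·534 = 1777
G: 4·9 + 3·32 + 3·359 = 1209
H: 4·3 + 3·28 + 3·605 = 1911
I: 4·5 + 3·73 + 3·643 = 2168
J: 4·17 + 3·112 + 3·583 = 2153
Lowest: A at 257.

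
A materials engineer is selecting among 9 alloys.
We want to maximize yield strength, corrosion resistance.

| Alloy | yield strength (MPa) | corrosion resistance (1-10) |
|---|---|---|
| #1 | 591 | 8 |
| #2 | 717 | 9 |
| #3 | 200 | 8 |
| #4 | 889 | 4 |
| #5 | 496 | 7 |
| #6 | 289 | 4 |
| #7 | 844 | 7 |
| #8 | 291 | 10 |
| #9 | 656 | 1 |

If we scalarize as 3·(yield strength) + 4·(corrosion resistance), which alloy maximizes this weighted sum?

#1: 3·591 + 4·8 = 1805
#2: 3·717 + 4·9 = 2187
#3: 3·200 + 4·8 = 632
#4: 3·889 + 4·4 = 2683
#5: 3·496 + 4·7 = 1516
#6: 3·289 + 4·4 = 883
#7: 3·844 + 4·7 = 2560
#8: 3·291 + 4·10 = 913
#9: 3·656 + 4·1 = 1972
Highest: #4 at 2683.

#4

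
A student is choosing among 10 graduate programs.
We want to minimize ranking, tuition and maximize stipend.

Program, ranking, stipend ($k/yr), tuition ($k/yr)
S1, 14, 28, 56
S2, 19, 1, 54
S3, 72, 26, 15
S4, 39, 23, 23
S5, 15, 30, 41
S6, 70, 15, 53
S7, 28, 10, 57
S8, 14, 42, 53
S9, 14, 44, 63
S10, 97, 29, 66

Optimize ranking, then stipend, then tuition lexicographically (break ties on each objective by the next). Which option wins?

S9

First minimize ranking: best is 14, kept {S1, S8, S9}.
Then maximize stipend: best is 44, kept {S9}.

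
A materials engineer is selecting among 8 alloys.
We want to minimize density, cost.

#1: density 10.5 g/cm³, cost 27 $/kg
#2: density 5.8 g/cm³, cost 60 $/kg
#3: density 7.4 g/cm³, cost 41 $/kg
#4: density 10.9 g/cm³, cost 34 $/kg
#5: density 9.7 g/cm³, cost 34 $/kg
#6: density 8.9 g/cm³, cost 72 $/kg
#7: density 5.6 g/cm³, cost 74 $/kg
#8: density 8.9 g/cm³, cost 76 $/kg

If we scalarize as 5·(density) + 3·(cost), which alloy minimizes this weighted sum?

#1: 5·10.5 + 3·27 = 133.5
#2: 5·5.8 + 3·60 = 209.0
#3: 5·7.4 + 3·41 = 160.0
#4: 5·10.9 + 3·34 = 156.5
#5: 5·9.7 + 3·34 = 150.5
#6: 5·8.9 + 3·72 = 260.5
#7: 5·5.6 + 3·74 = 250.0
#8: 5·8.9 + 3·76 = 272.5
Lowest: #1 at 133.5.

#1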